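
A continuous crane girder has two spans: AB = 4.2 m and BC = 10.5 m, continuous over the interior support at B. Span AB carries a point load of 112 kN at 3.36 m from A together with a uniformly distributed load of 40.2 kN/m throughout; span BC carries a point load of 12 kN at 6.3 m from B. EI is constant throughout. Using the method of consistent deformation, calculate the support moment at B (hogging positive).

M_B = 59.8 kN·m

Take M_B as the redundant. Released structure: two simple spans AB and BC with a hinge at B.
End slopes at the hinge B, treating each span as simply supported:
  span AB: point load 112 at a = 3.36: Pab(L + a)/(6LEI) = 94.83/EI
  span AB: UDL 40.2: wL³/(24EI) = 124.1/EI
  span BC: point load 12 at a = 6.3: Pab(L + b)/(6LEI) = 74.09/EI
  relative rotation θ_0 = (218.9 + 74.09)/EI = 293/EI
A unit hogging moment at B produces rotation L₁/(3EI) + L₂/(3EI) = 4.9/EI.
Compatibility: M_B·(L₁+L₂)/(3EI) = θ_0, giving M_B = 59.8 kN·m (hogging).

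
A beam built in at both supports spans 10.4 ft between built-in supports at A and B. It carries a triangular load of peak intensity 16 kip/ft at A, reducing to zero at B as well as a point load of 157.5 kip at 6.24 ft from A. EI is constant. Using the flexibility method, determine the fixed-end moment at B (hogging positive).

Take the two fixed-end moments M_A, M_B as redundants; the released structure is the simple span AB.
Simple-span end rotations at A and B under the given loads:
  at A: triangular load, peak 16: w₀L³/(45EI) = 400/EI
  at B: triangular load, peak 16: 7w₀L³/(360EI) = 350/EI
  at A: point load 157.5 at a = 6.24: Pab(L + b)/(6LEI) = 954/EI
  at B: point load 157.5 at a = 6.24: Pab(L + a)/(6LEI) = 1090/EI
  θ_A0 = 1354/EI,  θ_B0 = 1440/EI
Flexibility coefficients: a unit moment at one end gives L/(3EI) there and L/(6EI) at the far end, so f₁₁ = f₂₂ = 3.467/EI and f₁₂ = f₂₁ = 1.733/EI.
Compatibility — zero rotation at each built-in end:
  3.467 M_A + 1.733 M_B = 1354
  1.733 M_A + 3.467 M_B = 1440
Solving the pair gives M_A = 243.8 kip·ft and M_B = 293.6 kip·ft (hogging).

M_B = 293.6 kip·ft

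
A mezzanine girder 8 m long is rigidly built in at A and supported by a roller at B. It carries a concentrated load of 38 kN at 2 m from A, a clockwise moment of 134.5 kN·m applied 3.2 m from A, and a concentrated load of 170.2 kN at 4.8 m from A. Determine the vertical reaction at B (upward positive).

R_B = 92.93 kN

Release the roller at B. Primary structure: cantilever fixed at A.
Deflection at B on the released cantilever, summing each load's contribution:
  point load 38 at a = 2: Pa²(3L − a)/(6EI) = 557.3/EI
  clockwise couple 134.5 at a = 3.2: M₀a(2L − a)/(2EI) = 2755/EI
  point load 170.2 at a = 4.8: Pa²(3L − a)/(6EI) = 12549/EI
  δ_0 = 15860/EI
Tip deflection under a unit load at B: L³/(3EI) = 170.7/EI.
The prop prevents deflection at B: R_B = δ_0/δ_{BB} = 15860/170.7 = 92.93 kN.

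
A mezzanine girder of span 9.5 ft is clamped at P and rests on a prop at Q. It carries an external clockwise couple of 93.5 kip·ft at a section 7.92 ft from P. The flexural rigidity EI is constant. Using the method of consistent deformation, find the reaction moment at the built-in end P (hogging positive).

Choose R_Q as the redundant. The primary structure is the cantilever fixed at P.
Free-end deflection of the primary structure under the applied loading (downward +):
  clockwise couple 93.5 at a = 7.92: M₀a(2L − a)/(2EI) = 4102/EI
Flexibility coefficient — unit upward force at Q: δ_{QQ} = L³/(3EI) = 285.8/EI.
The prop prevents deflection at Q: R_Q = δ_0/δ_{QQ} = 4102/285.8 = 14.35 kip.
Moment equilibrium about P: M_P = Σ(load moments about P) − R_Q·L = 93.5 − 14.35×9.5 = -42.87 kip·ft.

M_P = -42.87 kip·ft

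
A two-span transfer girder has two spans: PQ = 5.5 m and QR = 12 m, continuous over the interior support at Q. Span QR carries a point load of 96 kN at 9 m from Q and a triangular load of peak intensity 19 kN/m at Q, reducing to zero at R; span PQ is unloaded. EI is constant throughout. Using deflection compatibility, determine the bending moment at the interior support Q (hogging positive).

Take M_Q as the redundant. Released structure: two simple spans PQ and QR with a hinge at Q.
End slopes at the hinge Q, treating each span as simply supported:
  span QR: point load 96 at a = 9: Pab(L + b)/(6LEI) = 540/EI
  span QR: triangular load, peak 19: w₀L³/(45EI) = 729.6/EI
  relative rotation θ_0 = (0 + 1270)/EI = 1270/EI
A unit hogging moment at Q produces rotation L₁/(3EI) + L₂/(3EI) = 5.833/EI.
Compatibility: M_Q·(L₁+L₂)/(3EI) = θ_0, giving M_Q = 217.6 kN·m (hogging).

M_Q = 217.6 kN·m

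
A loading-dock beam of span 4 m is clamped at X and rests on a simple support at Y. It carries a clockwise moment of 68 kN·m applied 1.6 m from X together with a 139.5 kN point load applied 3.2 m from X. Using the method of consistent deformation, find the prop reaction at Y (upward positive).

Remove the prop at Y; the released (primary) structure is a cantilever built in at X.
Downward deflection at the released point Y due to the loads:
  clockwise couple 68 at a = 1.6: M₀a(2L − a)/(2EI) = 348.2/EI
  point load 139.5 at a = 3.2: Pa²(3L − a)/(6EI) = 2095/EI
  δ_0 = 2443/EI
Tip deflection under a unit load at Y: L³/(3EI) = 21.33/EI.
The prop prevents deflection at Y: R_Y = δ_0/δ_{YY} = 2443/21.33 = 114.5 kN.

R_Y = 114.5 kN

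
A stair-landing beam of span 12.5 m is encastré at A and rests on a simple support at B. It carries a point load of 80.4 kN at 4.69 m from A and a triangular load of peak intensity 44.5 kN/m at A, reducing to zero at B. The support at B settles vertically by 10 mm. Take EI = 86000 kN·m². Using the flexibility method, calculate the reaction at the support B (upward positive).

R_B = 69.16 kN

Release the roller at B. Primary structure: cantilever fixed at A.
Primary-structure tip deflection at B by superposition:
  point load 80.4 at a = 4.69: Pa²(3L − a)/(6EI) = 9671/EI
  triangular load, peak 44.5 at the fixed end: w₀L⁴/(30EI) = 36214/EI
  δ_0 = 45885/EI
Tip deflection under a unit load at B: L³/(3EI) = 651/EI.
With EI = 86000 kN·m²: δ_0 = 0.53354 m and δ_{BB} = 0.00757 m/kN.
Compatibility — the beam at B must follow the support down by 0.01 m: δ_0 − R_B·δ_{BB} = 0.01, so R_B = (0.53354 − 0.01)/0.00757 = 69.16 kN.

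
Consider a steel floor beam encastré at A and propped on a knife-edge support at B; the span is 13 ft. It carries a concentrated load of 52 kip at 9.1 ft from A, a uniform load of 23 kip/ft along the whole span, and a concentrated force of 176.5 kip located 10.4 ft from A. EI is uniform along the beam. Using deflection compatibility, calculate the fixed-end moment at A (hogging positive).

Remove the prop at B; the released (primary) structure is a cantilever built in at A.
Downward deflection at the released point B due to the loads:
  point load 52 at a = 9.1: Pa²(3L − a)/(6EI) = 21459/EI
  UDL 23: wL⁴/(8EI) = 82113/EI
  point load 176.5 at a = 10.4: Pa²(3L − a)/(6EI) = 90997/EI
  δ_0 = 194569/EI
Flexibility coefficient — unit upward force at B: δ_{BB} = L³/(3EI) = 732.3/EI.
The prop prevents deflection at B: R_B = δ_0/δ_{BB} = 194569/732.3 = 265.7 kip.
Moment equilibrium about A: M_A = Σ(load moments about A) − R_B·L = 4252 − 265.7×13 = 798.4 kip·ft.

M_A = 798.4 kip·ft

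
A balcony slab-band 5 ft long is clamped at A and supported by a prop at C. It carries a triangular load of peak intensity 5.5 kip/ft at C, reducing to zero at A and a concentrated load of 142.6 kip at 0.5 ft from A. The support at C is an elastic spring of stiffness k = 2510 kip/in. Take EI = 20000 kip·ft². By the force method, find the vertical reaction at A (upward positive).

R_A = 146.9 kip

Remove the prop at C; the released (primary) structure is a cantilever built in at A.
Downward deflection at the released point C due to the loads:
  triangular load, peak 5.5 at the free end: 11w₀L⁴/(120EI) = 315.1/EI
  point load 142.6 at a = 0.5: Pa²(3L − a)/(6EI) = 86.15/EI
  δ_0 = 401.3/EI
Flexibility coefficient — unit upward force at C: δ_{CC} = L³/(3EI) = 41.67/EI.
With EI = 20000 kip·ft²: δ_0 = 0.020063 ft and δ_{CC} = 0.002083 ft/kip.
Compatibility — the spring shortens by R_C/k under the reaction it provides: δ_0 − R_C·δ_{CC} = R_C/k. With 1/k = 1/(2510×12) ft/kip = 0.000033 ft/kip, R_C = δ_0 / (δ_{CC} + 1/k) = 0.020063 / (0.002083 + 0.000033) = 9.479 kip.
Vertical equilibrium: R_A = ΣP − R_C = 156.3 − 9.479 = 146.9 kip.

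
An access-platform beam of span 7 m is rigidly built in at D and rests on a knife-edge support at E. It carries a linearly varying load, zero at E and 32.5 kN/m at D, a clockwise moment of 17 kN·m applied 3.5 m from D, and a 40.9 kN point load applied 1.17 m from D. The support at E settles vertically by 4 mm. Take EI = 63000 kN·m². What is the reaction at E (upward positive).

R_E = 24.9 kN

Take the reaction at E as the redundant and release it; the primary structure is a cantilever fixed at D.
Downward deflection at the released point E due to the loads:
  triangular load, peak 32.5 at the fixed end: w₀L⁴/(30EI) = 2601/EI
  clockwise couple 17 at a = 3.5: M₀a(2L − a)/(2EI) = 312.4/EI
  point load 40.9 at a = 1.17: Pa²(3L − a)/(6EI) = 185/EI
  δ_0 = 3098/EI
Flexibility coefficient — unit upward force at E: δ_{EE} = L³/(3EI) = 114.3/EI.
With EI = 63000 kN·m²: δ_0 = 0.049183 m and δ_{EE} = 0.001815 m/kN.
Compatibility — the beam at E must follow the support down by 0.004 m: δ_0 − R_E·δ_{EE} = 0.004, so R_E = (0.049183 − 0.004)/0.001815 = 24.9 kN.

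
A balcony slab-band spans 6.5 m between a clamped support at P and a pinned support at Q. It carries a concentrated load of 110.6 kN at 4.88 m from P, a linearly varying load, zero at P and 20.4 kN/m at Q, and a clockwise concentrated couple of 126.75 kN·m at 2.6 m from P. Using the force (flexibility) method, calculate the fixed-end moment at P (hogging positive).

Release the roller at Q. Primary structure: cantilever fixed at P.
Free-end deflection of the primary structure under the applied loading (downward +):
  point load 110.6 at a = 4.88: Pa²(3L − a)/(6EI) = 6418/EI
  triangular load, peak 20.4 at the free end: 11w₀L⁴/(120EI) = 3338/EI
  clockwise couple 126.75 at a = 2.6: M₀a(2L − a)/(2EI) = 1714/EI
  δ_0 = 11470/EI
Flexibility coefficient — unit upward force at Q: δ_{QQ} = L³/(3EI) = 91.54/EI.
The prop prevents deflection at Q: R_Q = δ_0/δ_{QQ} = 11470/91.54 = 125.3 kN.
Moment equilibrium about P: M_P = Σ(load moments about P) − R_Q·L = 953.8 − 125.3×6.5 = 139.4 kN·m.

M_P = 139.4 kN·m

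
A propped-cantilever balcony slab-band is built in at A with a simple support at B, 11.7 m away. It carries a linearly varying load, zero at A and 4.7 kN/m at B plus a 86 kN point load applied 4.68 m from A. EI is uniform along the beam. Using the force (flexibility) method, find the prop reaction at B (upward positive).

Choose R_B as the redundant. The primary structure is the cantilever fixed at A.
Primary-structure tip deflection at B by superposition:
  triangular load, peak 4.7 at the free end: 11w₀L⁴/(120EI) = 8073/EI
  point load 86 at a = 4.68: Pa²(3L − a)/(6EI) = 9550/EI
  δ_0 = 17623/EI
Tip deflection under a unit load at B: L³/(3EI) = 533.9/EI.
The prop prevents deflection at B: R_B = δ_0/δ_{BB} = 17623/533.9 = 33.01 kN.

R_B = 33.01 kN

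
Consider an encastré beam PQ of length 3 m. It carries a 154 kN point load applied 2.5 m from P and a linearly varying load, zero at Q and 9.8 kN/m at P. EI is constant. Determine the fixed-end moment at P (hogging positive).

M_P = 15.1 kN·m

Take the two fixed-end moments M_P, M_Q as redundants; the released structure is the simple span PQ.
Simple-span end rotations at P and Q under the given loads:
  at P: point load 154 at a = 2.5: Pab(L + b)/(6LEI) = 37.43/EI
  at Q: point load 154 at a = 2.5: Pab(L + a)/(6LEI) = 58.82/EI
  at P: triangular load, peak 9.8: w₀L³/(45EI) = 5.88/EI
  at Q: triangular load, peak 9.8: 7w₀L³/(360EI) = 5.145/EI
  θ_P0 = 43.31/EI,  θ_Q0 = 63.96/EI
Flexibility coefficients: a unit moment at one end gives L/(3EI) there and L/(6EI) at the far end, so f₁₁ = f₂₂ = 1/EI and f₁₂ = f₂₁ = 0.5/EI.
Compatibility — zero rotation at each built-in end:
  1 M_P + 0.5 M_Q = 43.31
  0.5 M_P + 1 M_Q = 63.96
Solving the pair gives M_P = 15.1 kN·m and M_Q = 56.41 kN·m (hogging).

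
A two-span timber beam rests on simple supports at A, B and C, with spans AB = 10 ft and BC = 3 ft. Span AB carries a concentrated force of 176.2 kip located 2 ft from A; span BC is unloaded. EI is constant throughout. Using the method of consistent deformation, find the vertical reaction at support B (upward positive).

Insert a hinge at B; M_B is the redundant, and each span becomes simply supported.
Discontinuity in slope at B on the released structure — sum the simple-span end rotations:
  span AB: point load 176.2 at a = 2: Pab(L + a)/(6LEI) = 563.8/EI
  relative rotation θ_0 = (563.8 + 0)/EI = 563.8/EI
A unit hogging moment at B produces rotation L₁/(3EI) + L₂/(3EI) = 4.333/EI.
Compatibility: M_B·(L₁+L₂)/(3EI) = θ_0, giving M_B = 130.1 kip·ft (hogging).
Span AB, ΣM about A with M_B applied at B: R_B^{AB}·10 = 352.4 + 130.1, so R_B^{AB} = 48.25 kip and R_A = 176.2 − 48.25 = 127.9 kip.
Span BC, ΣM about C: R_B^{BC}·3 = 0 + 130.1, so R_B^{BC} = 43.37 kip and R_C = 0 − 43.37 = -43.37 kip.
R_B = 48.25 + 43.37 = 91.62 kip.

R_B = 91.62 kip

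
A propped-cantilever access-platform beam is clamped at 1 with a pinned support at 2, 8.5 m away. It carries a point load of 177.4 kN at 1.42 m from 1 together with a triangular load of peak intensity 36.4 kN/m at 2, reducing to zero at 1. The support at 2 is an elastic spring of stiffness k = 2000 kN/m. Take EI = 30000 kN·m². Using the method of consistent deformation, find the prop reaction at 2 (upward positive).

Remove the prop at 2; the released (primary) structure is a cantilever built in at 1.
Free-end deflection of the primary structure under the applied loading (downward +):
  point load 177.4 at a = 1.42: Pa²(3L − a)/(6EI) = 1436/EI
  triangular load, peak 36.4 at the free end: 11w₀L⁴/(120EI) = 17418/EI
  δ_0 = 18853/EI
Flexibility coefficient — unit upward force at 2: δ_{22} = L³/(3EI) = 204.7/EI.
With EI = 30000 kN·m²: δ_0 = 0.62844 m and δ_{22} = 0.006824 m/kN.
Compatibility — the spring shortens by R_2/k under the reaction it provides: δ_0 − R_2·δ_{22} = R_2/k. With 1/k = 0.0005 m/kN, R_2 = δ_0 / (δ_{22} + 1/k) = 0.62844 / (0.006824 + 0.0005) = 85.81 kN.

R_2 = 85.81 kN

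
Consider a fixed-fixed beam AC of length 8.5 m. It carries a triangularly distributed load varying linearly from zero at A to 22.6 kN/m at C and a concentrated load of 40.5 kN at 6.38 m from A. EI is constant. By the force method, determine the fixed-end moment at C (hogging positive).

Release both end moments; the primary structure is a simply-supported span AC with redundants M_A and M_C.
Simple-span end rotations at A and C under the given loads:
  at A: triangular load, peak 22.6: 7w₀L³/(360EI) = 269.9/EI
  at C: triangular load, peak 22.6: w₀L³/(45EI) = 308.4/EI
  at A: point load 40.5 at a = 6.38: Pab(L + b)/(6LEI) = 114.1/EI
  at C: point load 40.5 at a = 6.38: Pab(L + a)/(6LEI) = 159.8/EI
  θ_A0 = 383.9/EI,  θ_C0 = 468.3/EI
Flexibility coefficients: a unit moment at one end gives L/(3EI) there and L/(6EI) at the far end, so f₁₁ = f₂₂ = 2.833/EI and f₁₂ = f₂₁ = 1.417/EI.
Compatibility — zero rotation at each built-in end:
  2.833 M_A + 1.417 M_C = 383.9
  1.417 M_A + 2.833 M_C = 468.3
Solving the pair gives M_A = 70.5 kN·m and M_C = 130 kN·m (hogging).

M_C = 130 kN·m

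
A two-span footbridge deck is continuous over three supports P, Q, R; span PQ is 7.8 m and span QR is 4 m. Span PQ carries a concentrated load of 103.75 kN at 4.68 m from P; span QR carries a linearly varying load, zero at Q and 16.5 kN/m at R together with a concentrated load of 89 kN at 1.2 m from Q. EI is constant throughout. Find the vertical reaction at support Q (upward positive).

R_Q = 184.5 kN

Release continuity at Q by inserting a hinge; the redundant is the internal moment M_Q. The primary structure is two simply-supported spans PQ and QR.
Rotations at Q on the released spans (each span's end-slope, ×1/EI):
  span PQ: point load 103.75 at a = 4.68: Pab(L + a)/(6LEI) = 404/EI
  span QR: triangular load, peak 16.5: 7w₀L³/(360EI) = 20.53/EI
  span QR: point load 89 at a = 1.2: Pab(L + b)/(6LEI) = 84.73/EI
  relative rotation θ_0 = (404 + 105.3)/EI = 509.2/EI
A unit hogging moment at Q produces rotation L₁/(3EI) + L₂/(3EI) = 3.933/EI.
Slope continuity at Q: θ_0 = M_Q·3.933/EI, so M_Q = 509.2/3.933 = 129.5 kN·m (hogging).
Span PQ, ΣM about P with M_Q applied at Q: R_Q^{PQ}·7.8 = 485.6 + 129.5, so R_Q^{PQ} = 78.85 kN and R_P = 103.8 − 78.85 = 24.9 kN.
Span QR, ΣM about R: R_Q^{QR}·4 = 293.2 + 129.5, so R_Q^{QR} = 105.7 kN and R_R = 122 − 105.7 = 16.33 kN.
R_Q = 78.85 + 105.7 = 184.5 kN.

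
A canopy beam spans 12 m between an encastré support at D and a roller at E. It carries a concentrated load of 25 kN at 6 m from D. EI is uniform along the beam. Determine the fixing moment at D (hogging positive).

Release the roller at E. Primary structure: cantilever fixed at D.
Downward deflection at the released point E due to the loads:
  point load 25 at a = 6: Pa²(3L − a)/(6EI) = 4500/EI
Flexibility coefficient — unit upward force at E: δ_{EE} = L³/(3EI) = 576/EI.
The prop prevents deflection at E: R_E = δ_0/δ_{EE} = 4500/576 = 7.812 kN.
Moment equilibrium about D: M_D = Σ(load moments about D) − R_E·L = 150 − 7.812×12 = 56.25 kN·m.

M_D = 56.25 kN·m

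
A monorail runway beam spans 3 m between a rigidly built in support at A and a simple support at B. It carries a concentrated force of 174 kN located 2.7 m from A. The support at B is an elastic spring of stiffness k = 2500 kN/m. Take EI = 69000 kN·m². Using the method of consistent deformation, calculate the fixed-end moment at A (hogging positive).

M_A = 360.6 kN·m

Remove the prop at B; the released (primary) structure is a cantilever built in at A.
Downward deflection at the released point B due to the loads:
  point load 174 at a = 2.7: Pa²(3L − a)/(6EI) = 1332/EI
Tip deflection under a unit load at B: L³/(3EI) = 9/EI.
With EI = 69000 kN·m²: δ_0 = 0.019303 m and δ_{BB} = 0.00013 m/kN.
Compatibility — the spring shortens by R_B/k under the reaction it provides: δ_0 − R_B·δ_{BB} = R_B/k. With 1/k = 0.0004 m/kN, R_B = δ_0 / (δ_{BB} + 1/k) = 0.019303 / (0.00013 + 0.0004) = 36.39 kN.
Moment equilibrium about A: M_A = Σ(load moments about A) − R_B·L = 469.8 − 36.39×3 = 360.6 kN·m.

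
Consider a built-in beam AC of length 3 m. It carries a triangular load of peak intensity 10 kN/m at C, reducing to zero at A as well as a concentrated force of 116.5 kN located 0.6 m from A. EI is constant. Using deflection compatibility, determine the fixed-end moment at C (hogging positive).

Release both end moments; the primary structure is a simply-supported span AC with redundants M_A and M_C.
End rotations of the released simple span under the applied load (×1/EI):
  at A: triangular load, peak 10: 7w₀L³/(360EI) = 5.25/EI
  at C: triangular load, peak 10: w₀L³/(45EI) = 6/EI
  at A: point load 116.5 at a = 0.6: Pab(L + b)/(6LEI) = 50.33/EI
  at C: point load 116.5 at a = 0.6: Pab(L + a)/(6LEI) = 33.55/EI
  θ_A0 = 55.58/EI,  θ_C0 = 39.55/EI
Flexibility coefficients: a unit moment at one end gives L/(3EI) there and L/(6EI) at the far end, so f₁₁ = f₂₂ = 1/EI and f₁₂ = f₂₁ = 0.5/EI.
Compatibility — zero rotation at each built-in end:
  1 M_A + 0.5 M_C = 55.58
  0.5 M_A + 1 M_C = 39.55
Solving the pair gives M_A = 47.74 kN·m and M_C = 15.68 kN·m (hogging).

M_C = 15.68 kN·m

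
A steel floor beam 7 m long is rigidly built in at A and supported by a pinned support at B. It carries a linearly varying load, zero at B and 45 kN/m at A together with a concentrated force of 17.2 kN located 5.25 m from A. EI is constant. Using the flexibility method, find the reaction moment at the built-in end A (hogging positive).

M_A = 161.1 kN·m

Take the reaction at B as the redundant and release it; the primary structure is a cantilever fixed at A.
Deflection at B on the released cantilever, summing each load's contribution:
  triangular load, peak 45 at the fixed end: w₀L⁴/(30EI) = 3602/EI
  point load 17.2 at a = 5.25: Pa²(3L − a)/(6EI) = 1244/EI
  δ_0 = 4846/EI
Flexibility coefficient — unit upward force at B: δ_{BB} = L³/(3EI) = 114.3/EI.
Compatibility at B: δ_0 − R_B·δ_{BB} = 0, so R_B = 4846/114.3 = 42.38 kN.
Moment equilibrium about A: M_A = Σ(load moments about A) − R_B·L = 457.8 − 42.38×7 = 161.1 kN·m.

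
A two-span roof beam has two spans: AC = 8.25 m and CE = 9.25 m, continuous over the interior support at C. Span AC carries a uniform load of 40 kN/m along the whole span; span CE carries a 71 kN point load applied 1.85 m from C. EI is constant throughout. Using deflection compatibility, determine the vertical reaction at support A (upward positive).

Take M_C as the redundant. Released structure: two simple spans AC and CE with a hinge at C.
Rotations at C on the released spans (each span's end-slope, ×1/EI):
  span AC: UDL 40: wL³/(24EI) = 935.9/EI
  span CE: point load 71 at a = 1.85: Pab(L + b)/(6LEI) = 291.6/EI
  relative rotation θ_0 = (935.9 + 291.6)/EI = 1227/EI
A unit hogging moment at C produces rotation L₁/(3EI) + L₂/(3EI) = 5.833/EI.
Compatibility: M_C·(L₁+L₂)/(3EI) = θ_0, giving M_C = 210.4 kN·m (hogging).
Span AC, ΣM about A with M_C applied at C: R_C^{AC}·8.25 = 1361 + 210.4, so R_C^{AC} = 190.5 kN and R_A = 330 − 190.5 = 139.5 kN.

R_A = 139.5 kN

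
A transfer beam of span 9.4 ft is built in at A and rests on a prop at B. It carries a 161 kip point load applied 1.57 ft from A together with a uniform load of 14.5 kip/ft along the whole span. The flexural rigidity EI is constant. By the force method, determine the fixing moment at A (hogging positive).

M_A = 353.1 kip·ft

Release the roller at B. Primary structure: cantilever fixed at A.
Deflection at B on the released cantilever, summing each load's contribution:
  point load 161 at a = 1.57: Pa²(3L − a)/(6EI) = 1761/EI
  UDL 14.5: wL⁴/(8EI) = 14151/EI
  δ_0 = 15912/EI
Flexibility coefficient — unit upward force at B: δ_{BB} = L³/(3EI) = 276.9/EI.
The prop prevents deflection at B: R_B = δ_0/δ_{BB} = 15912/276.9 = 57.47 kip.
Moment equilibrium about A: M_A = Σ(load moments about A) − R_B·L = 893.4 − 57.47×9.4 = 353.1 kip·ft.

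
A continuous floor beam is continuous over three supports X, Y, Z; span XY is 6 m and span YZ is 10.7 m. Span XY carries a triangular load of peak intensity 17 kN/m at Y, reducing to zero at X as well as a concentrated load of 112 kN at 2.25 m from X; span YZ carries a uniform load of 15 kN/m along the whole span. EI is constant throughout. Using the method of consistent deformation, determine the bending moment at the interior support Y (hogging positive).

Take M_Y as the redundant. Released structure: two simple spans XY and YZ with a hinge at Y.
Rotations at Y on the released spans (each span's end-slope, ×1/EI):
  span XY: triangular load, peak 17: w₀L³/(45EI) = 81.6/EI
  span XY: point load 112 at a = 2.25: Pab(L + a)/(6LEI) = 216.6/EI
  span YZ: UDL 15: wL³/(24EI) = 765.7/EI
  relative rotation θ_0 = (298.2 + 765.7)/EI = 1064/EI
A unit hogging moment at Y produces rotation L₁/(3EI) + L₂/(3EI) = 5.567/EI.
Slope continuity at Y: θ_0 = M_Y·5.567/EI, so M_Y = 1064/5.567 = 191.1 kN·m (hogging).

M_Y = 191.1 kN·m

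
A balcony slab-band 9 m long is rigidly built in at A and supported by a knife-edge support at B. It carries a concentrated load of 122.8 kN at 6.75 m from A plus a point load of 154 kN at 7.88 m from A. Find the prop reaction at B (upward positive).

Remove the prop at B; the released (primary) structure is a cantilever built in at A.
Primary-structure tip deflection at B by superposition:
  point load 122.8 at a = 6.75: Pa²(3L − a)/(6EI) = 18883/EI
  point load 154 at a = 7.88: Pa²(3L − a)/(6EI) = 30473/EI
  δ_0 = 49356/EI
Tip deflection under a unit load at B: L³/(3EI) = 243/EI.
Compatibility at B: δ_0 − R_B·δ_{BB} = 0, so R_B = 49356/243 = 203.1 kN.

R_B = 203.1 kN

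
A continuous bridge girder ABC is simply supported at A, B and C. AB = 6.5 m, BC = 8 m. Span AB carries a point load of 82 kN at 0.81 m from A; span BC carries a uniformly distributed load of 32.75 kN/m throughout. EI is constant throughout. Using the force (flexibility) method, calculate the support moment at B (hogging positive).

Insert a hinge at B; M_B is the redundant, and each span becomes simply supported.
Discontinuity in slope at B on the released structure — sum the simple-span end rotations:
  span AB: point load 82 at a = 0.81: Pab(L + a)/(6LEI) = 70.84/EI
  span BC: UDL 32.75: wL³/(24EI) = 698.7/EI
  relative rotation θ_0 = (70.84 + 698.7)/EI = 769.5/EI
A unit hogging moment at B produces rotation L₁/(3EI) + L₂/(3EI) = 4.833/EI.
Compatibility: M_B·(L₁+L₂)/(3EI) = θ_0, giving M_B = 159.2 kN·m (hogging).

M_B = 159.2 kN·m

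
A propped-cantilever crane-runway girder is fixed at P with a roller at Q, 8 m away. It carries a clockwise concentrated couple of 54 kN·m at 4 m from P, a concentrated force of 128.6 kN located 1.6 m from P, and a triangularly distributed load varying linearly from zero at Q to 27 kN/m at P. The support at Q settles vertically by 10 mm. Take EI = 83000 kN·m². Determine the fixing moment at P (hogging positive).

M_P = 295.5 kN·m

Take the reaction at Q as the redundant and release it; the primary structure is a cantilever fixed at P.
Primary-structure tip deflection at Q by superposition:
  clockwise couple 54 at a = 4: M₀a(2L − a)/(2EI) = 1296/EI
  point load 128.6 at a = 1.6: Pa²(3L − a)/(6EI) = 1229/EI
  triangular load, peak 27 at the fixed end: w₀L⁴/(30EI) = 3686/EI
  δ_0 = 6211/EI
Flexibility coefficient — unit upward force at Q: δ_{QQ} = L³/(3EI) = 170.7/EI.
With EI = 83000 kN·m²: δ_0 = 0.074837 m and δ_{QQ} = 0.002056 m/kN.
Compatibility — the beam at Q must follow the support down by 0.01 m: δ_0 − R_Q·δ_{QQ} = 0.01, so R_Q = (0.074837 − 0.01)/0.002056 = 31.53 kN.
Moment equilibrium about P: M_P = Σ(load moments about P) − R_Q·L = 547.8 − 31.53×8 = 295.5 kN·m.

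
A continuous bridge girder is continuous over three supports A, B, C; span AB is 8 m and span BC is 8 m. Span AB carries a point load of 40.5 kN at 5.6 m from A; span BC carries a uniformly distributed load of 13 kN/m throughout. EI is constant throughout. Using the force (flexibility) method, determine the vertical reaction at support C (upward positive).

R_C = 41.89 kN

Release continuity at B by inserting a hinge; the redundant is the internal moment M_B. The primary structure is two simply-supported spans AB and BC.
Discontinuity in slope at B on the released structure — sum the simple-span end rotations:
  span AB: point load 40.5 at a = 5.6: Pab(L + a)/(6LEI) = 154.2/EI
  span BC: UDL 13: wL³/(24EI) = 277.3/EI
  relative rotation θ_0 = (154.2 + 277.3)/EI = 431.6/EI
A unit hogging moment at B produces rotation L₁/(3EI) + L₂/(3EI) = 5.333/EI.
Compatibility: M_B·(L₁+L₂)/(3EI) = θ_0, giving M_B = 80.92 kN·m (hogging).
Span BC, ΣM about C: R_B^{BC}·8 = 416 + 80.92, so R_B^{BC} = 62.11 kN and R_C = 104 − 62.11 = 41.89 kN.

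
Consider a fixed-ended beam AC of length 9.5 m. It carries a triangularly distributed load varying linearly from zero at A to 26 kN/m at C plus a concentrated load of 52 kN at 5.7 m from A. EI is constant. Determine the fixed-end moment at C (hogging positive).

Release both end moments; the primary structure is a simply-supported span AC with redundants M_A and M_C.
On the primary (simply-supported) span, the end slopes from the loading are:
  at A: triangular load, peak 26: 7w₀L³/(360EI) = 433.5/EI
  at C: triangular load, peak 26: w₀L³/(45EI) = 495.4/EI
  at A: point load 52 at a = 5.7: Pab(L + b)/(6LEI) = 262.8/EI
  at C: point load 52 at a = 5.7: Pab(L + a)/(6LEI) = 300.4/EI
  θ_A0 = 696.3/EI,  θ_C0 = 795.7/EI
Flexibility coefficients: a unit moment at one end gives L/(3EI) there and L/(6EI) at the far end, so f₁₁ = f₂₂ = 3.167/EI and f₁₂ = f₂₁ = 1.583/EI.
Compatibility — zero rotation at each built-in end:
  3.167 M_A + 1.583 M_C = 696.3
  1.583 M_A + 3.167 M_C = 795.7
Solving the pair gives M_A = 125.6 kN·m and M_C = 188.5 kN·m (hogging).

M_C = 188.5 kN·m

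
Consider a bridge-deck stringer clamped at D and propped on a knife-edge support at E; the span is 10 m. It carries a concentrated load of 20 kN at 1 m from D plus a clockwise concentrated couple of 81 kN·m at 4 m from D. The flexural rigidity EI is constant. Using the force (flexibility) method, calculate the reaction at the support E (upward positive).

Remove the prop at E; the released (primary) structure is a cantilever built in at D.
Deflection at E on the released cantilever, summing each load's contribution:
  point load 20 at a = 1: Pa²(3L − a)/(6EI) = 96.67/EI
  clockwise couple 81 at a = 4: M₀a(2L − a)/(2EI) = 2592/EI
  δ_0 = 2689/EI
Flexibility coefficient — unit upward force at E: δ_{EE} = L³/(3EI) = 333.3/EI.
Compatibility at E: δ_0 − R_E·δ_{EE} = 0, so R_E = 2689/333.3 = 8.066 kN.

R_E = 8.066 kN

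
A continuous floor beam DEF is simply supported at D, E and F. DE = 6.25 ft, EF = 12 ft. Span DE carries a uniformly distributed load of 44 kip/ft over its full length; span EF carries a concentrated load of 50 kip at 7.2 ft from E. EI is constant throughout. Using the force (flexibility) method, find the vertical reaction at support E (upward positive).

R_E = 191.5 kip

Release continuity at E by inserting a hinge; the redundant is the internal moment M_E. The primary structure is two simply-supported spans DE and EF.
Rotations at E on the released spans (each span's end-slope, ×1/EI):
  span DE: UDL 44: wL³/(24EI) = 447.6/EI
  span EF: point load 50 at a = 7.2: Pab(L + b)/(6LEI) = 403.2/EI
  relative rotation θ_0 = (447.6 + 403.2)/EI = 850.8/EI
A unit hogging moment at E produces rotation L₁/(3EI) + L₂/(3EI) = 6.083/EI.
Compatibility: M_E·(L₁+L₂)/(3EI) = θ_0, giving M_E = 139.9 kip·ft (hogging).
Span DE, ΣM about D with M_E applied at E: R_E^{DE}·6.25 = 859.4 + 139.9, so R_E^{DE} = 159.9 kip and R_D = 275 − 159.9 = 115.1 kip.
Span EF, ΣM about F: R_E^{EF}·12 = 240 + 139.9, so R_E^{EF} = 31.65 kip and R_F = 50 − 31.65 = 18.35 kip.
R_E = 159.9 + 31.65 = 191.5 kip.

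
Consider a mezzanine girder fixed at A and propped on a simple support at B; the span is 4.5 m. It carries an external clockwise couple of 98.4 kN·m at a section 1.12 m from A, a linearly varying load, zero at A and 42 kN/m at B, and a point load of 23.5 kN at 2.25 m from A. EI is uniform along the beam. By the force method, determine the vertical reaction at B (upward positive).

Choose R_B as the redundant. The primary structure is the cantilever fixed at A.
Downward deflection at the released point B due to the loads:
  clockwise couple 98.4 at a = 1.12: M₀a(2L − a)/(2EI) = 434.2/EI
  triangular load, peak 42 at the free end: 11w₀L⁴/(120EI) = 1579/EI
  point load 23.5 at a = 2.25: Pa²(3L − a)/(6EI) = 223.1/EI
  δ_0 = 2236/EI
Tip deflection under a unit load at B: L³/(3EI) = 30.38/EI.
Compatibility at B: δ_0 − R_B·δ_{BB} = 0, so R_B = 2236/30.38 = 73.61 kN.

R_B = 73.61 kN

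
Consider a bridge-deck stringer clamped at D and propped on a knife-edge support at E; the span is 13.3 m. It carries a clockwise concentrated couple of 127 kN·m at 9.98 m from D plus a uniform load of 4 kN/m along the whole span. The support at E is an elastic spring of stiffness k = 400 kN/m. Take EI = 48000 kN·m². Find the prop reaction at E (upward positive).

Release the roller at E. Primary structure: cantilever fixed at D.
Deflection at E on the released cantilever, summing each load's contribution:
  clockwise couple 127 at a = 9.98: M₀a(2L − a)/(2EI) = 10533/EI
  UDL 4: wL⁴/(8EI) = 15645/EI
  δ_0 = 26178/EI
Tip deflection under a unit load at E: L³/(3EI) = 784.2/EI.
With EI = 48000 kN·m²: δ_0 = 0.54537 m and δ_{EE} = 0.016338 m/kN.
Compatibility — the spring shortens by R_E/k under the reaction it provides: δ_0 − R_E·δ_{EE} = R_E/k. With 1/k = 0.0025 m/kN, R_E = δ_0 / (δ_{EE} + 1/k) = 0.54537 / (0.016338 + 0.0025) = 28.95 kN.

R_E = 28.95 kN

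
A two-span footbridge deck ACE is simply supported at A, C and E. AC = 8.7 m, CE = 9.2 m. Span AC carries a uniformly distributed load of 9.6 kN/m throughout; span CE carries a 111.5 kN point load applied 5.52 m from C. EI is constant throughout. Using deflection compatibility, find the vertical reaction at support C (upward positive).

Insert a hinge at C; M_C is the redundant, and each span becomes simply supported.
End slopes at the hinge C, treating each span as simply supported:
  span AC: UDL 9.6: wL³/(24EI) = 263.4/EI
  span CE: point load 111.5 at a = 5.52: Pab(L + b)/(6LEI) = 528.5/EI
  relative rotation θ_0 = (263.4 + 528.5)/EI = 791.9/EI
A unit hogging moment at C produces rotation L₁/(3EI) + L₂/(3EI) = 5.967/EI.
Compatibility: M_C·(L₁+L₂)/(3EI) = θ_0, giving M_C = 132.7 kN·m (hogging).
Span AC, ΣM about A with M_C applied at C: R_C^{AC}·8.7 = 363.3 + 132.7, so R_C^{AC} = 57.02 kN and R_A = 83.52 − 57.02 = 26.5 kN.
Span CE, ΣM about E: R_C^{CE}·9.2 = 410.3 + 132.7, so R_C^{CE} = 59.03 kN and R_E = 111.5 − 59.03 = 52.47 kN.
R_C = 57.02 + 59.03 = 116 kN.

R_C = 116 kN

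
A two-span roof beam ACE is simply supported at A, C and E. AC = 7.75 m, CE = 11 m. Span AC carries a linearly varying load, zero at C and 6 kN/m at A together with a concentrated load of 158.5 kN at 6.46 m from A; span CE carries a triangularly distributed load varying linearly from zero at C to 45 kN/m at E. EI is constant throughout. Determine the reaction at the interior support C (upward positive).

R_C = 279.5 kN

Take M_C as the redundant. Released structure: two simple spans AC and CE with a hinge at C.
Rotations at C on the released spans (each span's end-slope, ×1/EI):
  span AC: triangular load, peak 6: 7w₀L³/(360EI) = 54.31/EI
  span AC: point load 158.5 at a = 6.46: Pab(L + a)/(6LEI) = 403.6/EI
  span CE: triangular load, peak 45: 7w₀L³/(360EI) = 1165/EI
  relative rotation θ_0 = (457.9 + 1165)/EI = 1623/EI
A unit hogging moment at C produces rotation L₁/(3EI) + L₂/(3EI) = 6.25/EI.
Compatibility: M_C·(L₁+L₂)/(3EI) = θ_0, giving M_C = 259.6 kN·m (hogging).
Span AC, ΣM about A with M_C applied at C: R_C^{AC}·7.75 = 1084 + 259.6, so R_C^{AC} = 173.4 kN and R_A = 181.8 − 173.4 = 8.384 kN.
Span CE, ΣM about E: R_C^{CE}·11 = 907.5 + 259.6, so R_C^{CE} = 106.1 kN and R_E = 247.5 − 106.1 = 141.4 kN.
R_C = 173.4 + 106.1 = 279.5 kN.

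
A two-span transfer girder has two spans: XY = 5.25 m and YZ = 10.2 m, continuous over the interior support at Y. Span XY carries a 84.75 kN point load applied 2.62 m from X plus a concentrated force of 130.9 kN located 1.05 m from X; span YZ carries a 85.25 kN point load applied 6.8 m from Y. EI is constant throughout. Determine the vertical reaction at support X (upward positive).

Insert a hinge at Y; M_Y is the redundant, and each span becomes simply supported.
End slopes at the hinge Y, treating each span as simply supported:
  span XY: point load 84.75 at a = 2.62: Pab(L + a)/(6LEI) = 145.9/EI
  span XY: point load 130.9 at a = 1.05: Pab(L + a)/(6LEI) = 115.5/EI
  span YZ: point load 85.25 at a = 6.8: Pab(L + b)/(6LEI) = 438/EI
  relative rotation θ_0 = (261.4 + 438)/EI = 699.4/EI
A unit hogging moment at Y produces rotation L₁/(3EI) + L₂/(3EI) = 5.15/EI.
Compatibility: M_Y·(L₁+L₂)/(3EI) = θ_0, giving M_Y = 135.8 kN·m (hogging).
Span XY, ΣM about X with M_Y applied at Y: R_Y^{XY}·5.25 = 359.5 + 135.8, so R_Y^{XY} = 94.34 kN and R_X = 215.7 − 94.34 = 121.3 kN.

R_X = 121.3 kN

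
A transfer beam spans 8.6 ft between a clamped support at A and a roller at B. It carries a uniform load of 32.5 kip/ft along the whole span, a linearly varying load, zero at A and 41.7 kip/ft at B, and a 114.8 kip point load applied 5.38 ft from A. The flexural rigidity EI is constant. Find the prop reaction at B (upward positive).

Choose R_B as the redundant. The primary structure is the cantilever fixed at A.
Downward deflection at the released point B due to the loads:
  UDL 32.5: wL⁴/(8EI) = 22222/EI
  triangular load, peak 41.7 at the free end: 11w₀L⁴/(120EI) = 20909/EI
  point load 114.8 at a = 5.38: Pa²(3L − a)/(6EI) = 11309/EI
  δ_0 = 54440/EI
Flexibility coefficient — unit upward force at B: δ_{BB} = L³/(3EI) = 212/EI.
Compatibility at B: δ_0 − R_B·δ_{BB} = 0, so R_B = 54440/212 = 256.8 kip.

R_B = 256.8 kip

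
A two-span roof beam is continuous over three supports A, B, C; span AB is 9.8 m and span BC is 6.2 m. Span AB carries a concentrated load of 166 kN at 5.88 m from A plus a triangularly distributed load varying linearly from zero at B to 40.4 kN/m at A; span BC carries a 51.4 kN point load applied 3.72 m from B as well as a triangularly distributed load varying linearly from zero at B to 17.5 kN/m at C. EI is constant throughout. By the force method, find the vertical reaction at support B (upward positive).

R_B = 300.6 kN

Release continuity at B by inserting a hinge; the redundant is the internal moment M_B. The primary structure is two simply-supported spans AB and BC.
End slopes at the hinge B, treating each span as simply supported:
  span AB: point load 166 at a = 5.88: Pab(L + a)/(6LEI) = 1020/EI
  span AB: triangular load, peak 40.4: 7w₀L³/(360EI) = 739.4/EI
  span BC: point load 51.4 at a = 3.72: Pab(L + b)/(6LEI) = 110.6/EI
  span BC: triangular load, peak 17.5: 7w₀L³/(360EI) = 81.1/EI
  relative rotation θ_0 = (1760 + 191.7)/EI = 1951/EI
A unit hogging moment at B produces rotation L₁/(3EI) + L₂/(3EI) = 5.333/EI.
Compatibility: M_B·(L₁+L₂)/(3EI) = θ_0, giving M_B = 365.9 kN·m (hogging).
Span AB, ΣM about A with M_B applied at B: R_B^{AB}·9.8 = 1623 + 365.9, so R_B^{AB} = 202.9 kN and R_A = 364 − 202.9 = 161 kN.
Span BC, ΣM about C: R_B^{BC}·6.2 = 239.6 + 365.9, so R_B^{BC} = 97.66 kN and R_C = 105.7 − 97.66 = 7.992 kN.
R_B = 202.9 + 97.66 = 300.6 kN.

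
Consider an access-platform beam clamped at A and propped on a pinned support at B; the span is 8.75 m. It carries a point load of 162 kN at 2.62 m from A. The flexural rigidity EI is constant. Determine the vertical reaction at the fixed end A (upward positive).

Take the reaction at B as the redundant and release it; the primary structure is a cantilever fixed at A.
Primary-structure tip deflection at B by superposition:
  point load 162 at a = 2.62: Pa²(3L − a)/(6EI) = 4380/EI
Flexibility coefficient — unit upward force at B: δ_{BB} = L³/(3EI) = 223.3/EI.
The prop prevents deflection at B: R_B = δ_0/δ_{BB} = 4380/223.3 = 19.61 kN.
Vertical equilibrium: R_A = ΣP − R_B = 162 − 19.61 = 142.4 kN.

R_A = 142.4 kN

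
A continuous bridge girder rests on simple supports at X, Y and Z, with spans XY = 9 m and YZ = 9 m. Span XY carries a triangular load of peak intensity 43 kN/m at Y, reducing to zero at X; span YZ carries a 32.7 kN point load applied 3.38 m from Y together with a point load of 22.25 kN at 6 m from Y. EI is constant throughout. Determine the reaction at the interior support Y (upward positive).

Insert a hinge at Y; M_Y is the redundant, and each span becomes simply supported.
Rotations at Y on the released spans (each span's end-slope, ×1/EI):
  span XY: triangular load, peak 43: w₀L³/(45EI) = 696.6/EI
  span YZ: point load 32.7 at a = 3.38: Pab(L + b)/(6LEI) = 168.2/EI
  span YZ: point load 22.25 at a = 6: Pab(L + b)/(6LEI) = 89/EI
  relative rotation θ_0 = (696.6 + 257.2)/EI = 953.8/EI
A unit hogging moment at Y produces rotation L₁/(3EI) + L₂/(3EI) = 6/EI.
Slope continuity at Y: θ_0 = M_Y·6/EI, so M_Y = 953.8/6 = 159 kN·m (hogging).
Span XY, ΣM about X with M_Y applied at Y: R_Y^{XY}·9 = 1161 + 159, so R_Y^{XY} = 146.7 kN and R_X = 193.5 − 146.7 = 46.84 kN.
Span YZ, ΣM about Z: R_Y^{YZ}·9 = 250.5 + 159, so R_Y^{YZ} = 45.5 kN and R_Z = 54.95 − 45.5 = 9.452 kN.
R_Y = 146.7 + 45.5 = 192.2 kN.

R_Y = 192.2 kN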